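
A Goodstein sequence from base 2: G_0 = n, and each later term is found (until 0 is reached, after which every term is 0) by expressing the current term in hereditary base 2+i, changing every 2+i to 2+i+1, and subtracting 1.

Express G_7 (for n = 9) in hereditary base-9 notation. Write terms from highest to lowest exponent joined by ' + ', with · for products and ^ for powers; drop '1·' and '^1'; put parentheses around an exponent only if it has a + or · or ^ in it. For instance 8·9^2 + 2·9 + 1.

i=0: 9 = 2^(2 + 1) + 1 (b=2); 2→3: 3^(3 + 1) + 1 = 82; 82−1 = 81
i=1: 81 = 3^(3 + 1) (b=3); 3→4: 4^(4 + 1) = 1024; 1024−1 = 1023
i=2: 1023 = 3·4^4 + 3·4^3 + 3·4^2 + 3·4 + 3 (b=4); 4→5: 3·5^5 + 3·5^3 + 3·5^2 + 3·5 + 3 = 9843; 9843−1 = 9842
i=3: 9842 = 3·5^5 + 3·5^3 + 3·5^2 + 3·5 + 2 (b=5); 5→6: 3·6^6 + 3·6^3 + 3·6^2 + 3·6 + 2 = 140744; 140744−1 = 140743
i=4: 140743 = 3·6^6 + 3·6^3 + 3·6^2 + 3·6 + 1 (b=6); 6→7: 3·7^7 + 3·7^3 + 3·7^2 + 3·7 + 1 = 2471827; 2471827−1 = 2471826
i=5: 2471826 = 3·7^7 + 3·7^3 + 3·7^2 + 3·7 (b=7); 7→8: 3·8^8 + 3·8^3 + 3·8^2 + 3·8 = 50333400; 50333400−1 = 50333399
i=6: 50333399 = 3·8^8 + 3·8^3 + 3·8^2 + 2·8 + 7 (b=8); 8→9: 3·9^9 + 3·9^3 + 3·9^2 + 2·9 + 7 = 1162263922; 1162263922−1 = 1162263921

3·9^9 + 3·9^3 + 3·9^2 + 2·9 + 6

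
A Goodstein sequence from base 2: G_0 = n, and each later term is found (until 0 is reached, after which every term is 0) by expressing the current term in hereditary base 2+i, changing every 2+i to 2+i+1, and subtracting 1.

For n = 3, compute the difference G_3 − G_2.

(0) 3|_2 = 2 + 1 ↦ 3 + 1|_3 = 4 ⇒ 3
(1) 3|_3 = 3 ↦ 4|_4 = 4 ⇒ 3
(2) 3|_4 = 3 ↦ 3|_5 = 3 ⇒ 2

-1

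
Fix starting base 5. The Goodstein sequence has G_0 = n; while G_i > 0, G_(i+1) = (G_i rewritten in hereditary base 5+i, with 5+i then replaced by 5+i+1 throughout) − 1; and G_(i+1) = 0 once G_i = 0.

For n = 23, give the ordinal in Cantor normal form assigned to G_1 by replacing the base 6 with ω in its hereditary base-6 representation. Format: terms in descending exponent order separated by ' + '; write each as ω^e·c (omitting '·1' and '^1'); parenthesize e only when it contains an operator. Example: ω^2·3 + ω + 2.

ω·4 + 2

step 0: 23 = 4·5 + 3; sub 6 for 5: 4·6 + 3; = 27; G_1 = 27−1 = 26
step 1: 26 = 4·6 + 2; sub 7 for 6: 4·7 + 2; = 30; G_2 = 30−1 = 29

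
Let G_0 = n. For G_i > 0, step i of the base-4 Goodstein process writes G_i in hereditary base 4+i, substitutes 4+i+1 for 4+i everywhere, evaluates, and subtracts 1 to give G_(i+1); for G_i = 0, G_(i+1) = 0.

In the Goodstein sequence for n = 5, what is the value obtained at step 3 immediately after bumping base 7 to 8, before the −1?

i=0: 5 = 4 + 1 (b=4); 4→5: 5 + 1 = 6; 6−1 = 5
i=1: 5 = 5 (b=5); 5→6: 6 = 6; 6−1 = 5
i=2: 5 = 5 (b=6); 6→7: 5 = 5; 5−1 = 4

4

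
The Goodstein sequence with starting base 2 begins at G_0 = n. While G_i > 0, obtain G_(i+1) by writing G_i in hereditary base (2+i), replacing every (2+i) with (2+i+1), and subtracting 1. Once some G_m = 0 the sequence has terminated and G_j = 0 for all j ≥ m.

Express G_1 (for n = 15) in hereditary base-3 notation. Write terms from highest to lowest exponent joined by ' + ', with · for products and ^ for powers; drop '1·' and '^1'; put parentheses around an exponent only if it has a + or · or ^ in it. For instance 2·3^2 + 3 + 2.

G_0=15  [base 2] 2^(2 + 1) + 2^2 + 2 + 1  →[2↦3]→  3^(3 + 1) + 3^3 + 3 + 1 = 112  −1 ⇒ G_1=111
G_1=111  [base 3] 3^(3 + 1) + 3^3 + 3  →[3↦4]→  4^(4 + 1) + 4^4 + 4 = 1284  −1 ⇒ G_2=1283

3^(3 + 1) + 3^3 + 3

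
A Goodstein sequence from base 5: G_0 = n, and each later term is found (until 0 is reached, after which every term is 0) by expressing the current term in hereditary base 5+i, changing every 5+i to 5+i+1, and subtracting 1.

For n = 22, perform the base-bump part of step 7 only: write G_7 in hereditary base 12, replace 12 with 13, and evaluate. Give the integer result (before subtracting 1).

42

step 0: 22 = 4·5 + 2; sub 6 for 5: 4·6 + 2; = 26; G_1 = 26−1 = 25
step 1: 25 = 4·6 + 1; sub 7 for 6: 4·7 + 1; = 29; G_2 = 29−1 = 28
step 2: 28 = 4·7; sub 8 for 7: 4·8; = 32; G_3 = 32−1 = 31
step 3: 31 = 3·8 + 7; sub 9 for 8: 3·9 + 7; = 34; G_4 = 34−1 = 33
step 4: 33 = 3·9 + 6; sub 10 for 9: 3·10 + 6; = 36; G_5 = 36−1 = 35
step 5: 35 = 3·10 + 5; sub 11 for 10: 3·11 + 5; = 38; G_6 = 38−1 = 37
step 6: 37 = 3·11 + 4; sub 12 for 11: 3·12 + 4; = 40; G_7 = 40−1 = 39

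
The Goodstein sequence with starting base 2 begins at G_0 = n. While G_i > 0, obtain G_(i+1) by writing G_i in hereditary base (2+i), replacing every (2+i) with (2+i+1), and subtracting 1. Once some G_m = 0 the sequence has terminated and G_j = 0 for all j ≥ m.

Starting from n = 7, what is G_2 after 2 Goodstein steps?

259

step 0: 7 = 2^2 + 2 + 1; sub 3 for 2: 3^3 + 3 + 1; = 31; G_1 = 31−1 = 30
step 1: 30 = 3^3 + 3; sub 4 for 3: 4^4 + 4; = 260; G_2 = 260−1 = 259
step 2: 259 = 4^4 + 3; sub 5 for 4: 5^5 + 3; = 3128; G_3 = 3128−1 = 3127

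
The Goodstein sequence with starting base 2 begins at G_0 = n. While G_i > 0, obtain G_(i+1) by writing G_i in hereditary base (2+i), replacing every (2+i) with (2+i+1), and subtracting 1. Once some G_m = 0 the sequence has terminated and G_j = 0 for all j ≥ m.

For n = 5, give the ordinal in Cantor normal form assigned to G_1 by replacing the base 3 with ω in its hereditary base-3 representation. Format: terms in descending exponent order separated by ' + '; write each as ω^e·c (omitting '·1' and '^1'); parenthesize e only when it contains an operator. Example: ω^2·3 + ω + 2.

ω^ω

base 2: 5 = 2^2 + 1; at 3: 3^3 + 1 = 28; next = 27
base 3: 27 = 3^3; at 4: 4^4 = 256; next = 255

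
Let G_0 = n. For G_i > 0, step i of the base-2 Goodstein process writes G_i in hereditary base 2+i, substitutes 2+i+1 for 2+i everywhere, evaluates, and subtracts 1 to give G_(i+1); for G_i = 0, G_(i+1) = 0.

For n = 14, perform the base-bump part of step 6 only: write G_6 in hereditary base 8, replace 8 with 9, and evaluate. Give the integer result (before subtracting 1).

14 —HB2→ 2^(2 + 1) + 2^2 + 2 —bump→ 3^(3 + 1) + 3^3 + 3 = 111 —(−1)→ 110
110 —HB3→ 3^(3 + 1) + 3^3 + 2 —bump→ 4^(4 + 1) + 4^4 + 2 = 1282 —(−1)→ 1281
1281 —HB4→ 4^(4 + 1) + 4^4 + 1 —bump→ 5^(5 + 1) + 5^5 + 1 = 18751 —(−1)→ 18750
18750 —HB5→ 5^(5 + 1) + 5^5 —bump→ 6^(6 + 1) + 6^6 = 326592 —(−1)→ 326591
326591 —HB6→ 6^(6 + 1) + 5·6^5 + 5·6^4 + 5·6^3 + 5·6^2 + 5·6 + 5 —bump→ 7^(7 + 1) + 5·7^5 + 5·7^4 + 5·7^3 + 5·7^2 + 5·7 + 5 = 5862841 —(−1)→ 5862840
5862840 —HB7→ 7^(7 + 1) + 5·7^5 + 5·7^4 + 5·7^3 + 5·7^2 + 5·7 + 4 —bump→ 8^(8 + 1) + 5·8^5 + 5·8^4 + 5·8^3 + 5·8^2 + 5·8 + 4 = 134404972 —(−1)→ 134404971
134404971 —HB8→ 8^(8 + 1) + 5·8^5 + 5·8^4 + 5·8^3 + 5·8^2 + 5·8 + 3 —bump→ 9^(9 + 1) + 5·9^5 + 5·9^4 + 5·9^3 + 5·9^2 + 5·9 + 3 = 3487116549 —(−1)→ 3487116548

3487116549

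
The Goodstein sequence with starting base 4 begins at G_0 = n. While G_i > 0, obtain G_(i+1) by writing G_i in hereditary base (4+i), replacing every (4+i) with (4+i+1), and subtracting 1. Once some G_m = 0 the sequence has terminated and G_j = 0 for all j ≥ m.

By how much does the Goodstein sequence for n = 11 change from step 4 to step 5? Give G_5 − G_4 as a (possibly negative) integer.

0

base 4: 11 = 2·4 + 3; at 5: 2·5 + 3 = 13; next = 12
base 5: 12 = 2·5 + 2; at 6: 2·6 + 2 = 14; next = 13
base 6: 13 = 2·6 + 1; at 7: 2·7 + 1 = 15; next = 14
base 7: 14 = 2·7; at 8: 2·8 = 16; next = 15
base 8: 15 = 8 + 7; at 9: 9 + 7 = 16; next = 15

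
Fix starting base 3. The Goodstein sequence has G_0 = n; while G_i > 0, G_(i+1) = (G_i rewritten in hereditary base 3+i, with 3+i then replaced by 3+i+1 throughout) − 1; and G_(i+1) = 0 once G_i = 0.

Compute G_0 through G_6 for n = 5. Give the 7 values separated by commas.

i=0: 5 = 3 + 2 (b=3); 3→4: 4 + 2 = 6; 6−1 = 5
i=1: 5 = 4 + 1 (b=4); 4→5: 5 + 1 = 6; 6−1 = 5
i=2: 5 = 5 (b=5); 5→6: 6 = 6; 6−1 = 5
i=3: 5 = 5 (b=6); 6→7: 5 = 5; 5−1 = 4
i=4: 4 = 4 (b=7); 7→8: 4 = 4; 4−1 = 3
i=5: 3 = 3 (b=8); 8→9: 3 = 3; 3−1 = 2

5, 5, 5, 5, 4, 3, 2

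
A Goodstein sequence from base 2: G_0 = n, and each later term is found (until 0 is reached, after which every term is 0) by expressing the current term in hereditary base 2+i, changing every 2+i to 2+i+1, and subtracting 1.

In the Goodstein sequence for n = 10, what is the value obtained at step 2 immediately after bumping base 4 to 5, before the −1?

15626

10 —HB2→ 2^(2 + 1) + 2 —bump→ 3^(3 + 1) + 3 = 84 —(−1)→ 83
83 —HB3→ 3^(3 + 1) + 2 —bump→ 4^(4 + 1) + 2 = 1026 —(−1)→ 1025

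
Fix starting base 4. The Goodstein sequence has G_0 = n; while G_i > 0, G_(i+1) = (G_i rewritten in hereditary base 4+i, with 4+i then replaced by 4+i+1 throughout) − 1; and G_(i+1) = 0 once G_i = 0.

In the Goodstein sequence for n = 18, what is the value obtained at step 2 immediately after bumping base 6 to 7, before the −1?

[0] 18 ≡ 4^2 + 2 (base 4). Lift 5: 27. −1: 26.
[1] 26 ≡ 5^2 + 1 (base 5). Lift 6: 37. −1: 36.
[2] 36 ≡ 6^2 (base 6). Lift 7: 49. −1: 48.

49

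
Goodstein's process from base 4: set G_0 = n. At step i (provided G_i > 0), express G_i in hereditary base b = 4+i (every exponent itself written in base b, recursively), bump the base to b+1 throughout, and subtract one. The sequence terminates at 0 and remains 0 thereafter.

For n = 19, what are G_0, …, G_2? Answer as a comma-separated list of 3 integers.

19, 27, 37

i=0: 19 = 4^2 + 3 (b=4); 4→5: 5^2 + 3 = 28; 28−1 = 27
i=1: 27 = 5^2 + 2 (b=5); 5→6: 6^2 + 2 = 38; 38−1 = 37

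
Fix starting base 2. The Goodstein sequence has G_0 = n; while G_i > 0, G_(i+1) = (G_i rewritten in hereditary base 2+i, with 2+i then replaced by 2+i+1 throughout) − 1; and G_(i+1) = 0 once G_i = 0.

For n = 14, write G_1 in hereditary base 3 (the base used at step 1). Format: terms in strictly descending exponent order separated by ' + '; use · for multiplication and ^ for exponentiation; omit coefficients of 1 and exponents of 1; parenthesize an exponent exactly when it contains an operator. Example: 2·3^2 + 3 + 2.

i=0: 14 = 2^(2 + 1) + 2^2 + 2 (b=2); 2→3: 3^(3 + 1) + 3^3 + 3 = 111; 111−1 = 110
i=1: 110 = 3^(3 + 1) + 3^3 + 2 (b=3); 3→4: 4^(4 + 1) + 4^4 + 2 = 1282; 1282−1 = 1281

3^(3 + 1) + 3^3 + 2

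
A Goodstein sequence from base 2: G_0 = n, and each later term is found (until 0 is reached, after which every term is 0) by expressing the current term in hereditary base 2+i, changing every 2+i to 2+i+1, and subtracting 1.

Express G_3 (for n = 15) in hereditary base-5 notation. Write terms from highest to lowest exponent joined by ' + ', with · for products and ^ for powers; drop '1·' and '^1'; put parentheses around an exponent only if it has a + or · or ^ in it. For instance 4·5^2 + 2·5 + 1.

5^(5 + 1) + 5^5 + 2

step 0: 15 = 2^(2 + 1) + 2^2 + 2 + 1; sub 3 for 2: 3^(3 + 1) + 3^3 + 3 + 1; = 112; G_1 = 112−1 = 111
step 1: 111 = 3^(3 + 1) + 3^3 + 3; sub 4 for 3: 4^(4 + 1) + 4^4 + 4; = 1284; G_2 = 1284−1 = 1283
step 2: 1283 = 4^(4 + 1) + 4^4 + 3; sub 5 for 4: 5^(5 + 1) + 5^5 + 3; = 18753; G_3 = 18753−1 = 18752
step 3: 18752 = 5^(5 + 1) + 5^5 + 2; sub 6 for 5: 6^(6 + 1) + 6^6 + 2; = 326594; G_4 = 326594−1 = 326593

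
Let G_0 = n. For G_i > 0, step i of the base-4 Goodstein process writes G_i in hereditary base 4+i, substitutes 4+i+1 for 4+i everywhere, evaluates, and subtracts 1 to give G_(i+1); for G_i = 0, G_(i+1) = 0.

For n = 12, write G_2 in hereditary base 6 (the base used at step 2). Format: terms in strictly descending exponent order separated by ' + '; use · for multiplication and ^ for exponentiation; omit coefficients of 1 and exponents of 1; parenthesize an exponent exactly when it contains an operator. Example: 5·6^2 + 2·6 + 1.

2·6 + 3

12 —HB4→ 3·4 —bump→ 3·5 = 15 —(−1)→ 14
14 —HB5→ 2·5 + 4 —bump→ 2·6 + 4 = 16 —(−1)→ 15
15 —HB6→ 2·6 + 3 —bump→ 2·7 + 3 = 17 —(−1)→ 16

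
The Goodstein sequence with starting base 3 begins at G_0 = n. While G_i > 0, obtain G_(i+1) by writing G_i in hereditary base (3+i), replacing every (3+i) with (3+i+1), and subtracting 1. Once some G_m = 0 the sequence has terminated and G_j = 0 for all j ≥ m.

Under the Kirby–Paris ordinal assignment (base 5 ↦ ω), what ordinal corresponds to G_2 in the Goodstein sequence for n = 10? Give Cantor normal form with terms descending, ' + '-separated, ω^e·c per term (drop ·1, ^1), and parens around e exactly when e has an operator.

G_0 = 10. HB_3(10) = 3^2 + 1. Bump = 17. G_1 = 16.
G_1 = 16. HB_4(16) = 4^2. Bump = 25. G_2 = 24.

ω·4 + 4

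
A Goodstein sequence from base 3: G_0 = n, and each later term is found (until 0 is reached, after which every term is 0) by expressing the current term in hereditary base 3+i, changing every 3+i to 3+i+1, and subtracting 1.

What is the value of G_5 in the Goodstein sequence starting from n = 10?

base 3: 10 = 3^2 + 1; at 4: 4^2 + 1 = 17; next = 16
base 4: 16 = 4^2; at 5: 5^2 = 25; next = 24
base 5: 24 = 4·5 + 4; at 6: 4·6 + 4 = 28; next = 27
base 6: 27 = 4·6 + 3; at 7: 4·7 + 3 = 31; next = 30
base 7: 30 = 4·7 + 2; at 8: 4·8 + 2 = 34; next = 33
base 8: 33 = 4·8 + 1; at 9: 4·9 + 1 = 37; next = 36

33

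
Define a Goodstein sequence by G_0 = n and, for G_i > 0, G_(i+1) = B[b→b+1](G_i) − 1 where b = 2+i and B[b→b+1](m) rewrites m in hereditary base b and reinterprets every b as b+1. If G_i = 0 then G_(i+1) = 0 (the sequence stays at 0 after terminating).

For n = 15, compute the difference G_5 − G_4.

6261751

[0] 15 ≡ 2^(2 + 1) + 2^2 + 2 + 1 (base 2). Lift 3: 112. −1: 111.
[1] 111 ≡ 3^(3 + 1) + 3^3 + 3 (base 3). Lift 4: 1284. −1: 1283.
[2] 1283 ≡ 4^(4 + 1) + 4^4 + 3 (base 4). Lift 5: 18753. −1: 18752.
[3] 18752 ≡ 5^(5 + 1) + 5^5 + 2 (base 5). Lift 6: 326594. −1: 326593.
[4] 326593 ≡ 6^(6 + 1) + 6^6 + 1 (base 6). Lift 7: 6588345. −1: 6588344.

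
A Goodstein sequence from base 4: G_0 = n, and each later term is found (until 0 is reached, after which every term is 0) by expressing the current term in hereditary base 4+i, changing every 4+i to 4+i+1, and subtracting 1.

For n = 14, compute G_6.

23

i=0: 14 = 3·4 + 2 (b=4); 4→5: 3·5 + 2 = 17; 17−1 = 16
i=1: 16 = 3·5 + 1 (b=5); 5→6: 3·6 + 1 = 19; 19−1 = 18
i=2: 18 = 3·6 (b=6); 6→7: 3·7 = 21; 21−1 = 20
i=3: 20 = 2·7 + 6 (b=7); 7→8: 2·8 + 6 = 22; 22−1 = 21
i=4: 21 = 2·8 + 5 (b=8); 8→9: 2·9 + 5 = 23; 23−1 = 22
i=5: 22 = 2·9 + 4 (b=9); 9→10: 2·10 + 4 = 24; 24−1 = 23
i=6: 23 = 2·10 + 3 (b=10); 10→11: 2·11 + 3 = 25; 25−1 = 24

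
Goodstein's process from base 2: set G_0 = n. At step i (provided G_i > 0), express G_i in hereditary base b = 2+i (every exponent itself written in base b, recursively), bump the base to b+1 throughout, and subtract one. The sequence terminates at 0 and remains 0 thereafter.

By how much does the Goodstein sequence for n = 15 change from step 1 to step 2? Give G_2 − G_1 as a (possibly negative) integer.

(0) 15|_2 = 2^(2 + 1) + 2^2 + 2 + 1 ↦ 3^(3 + 1) + 3^3 + 3 + 1|_3 = 112 ⇒ 111
(1) 111|_3 = 3^(3 + 1) + 3^3 + 3 ↦ 4^(4 + 1) + 4^4 + 4|_4 = 1284 ⇒ 1283

1172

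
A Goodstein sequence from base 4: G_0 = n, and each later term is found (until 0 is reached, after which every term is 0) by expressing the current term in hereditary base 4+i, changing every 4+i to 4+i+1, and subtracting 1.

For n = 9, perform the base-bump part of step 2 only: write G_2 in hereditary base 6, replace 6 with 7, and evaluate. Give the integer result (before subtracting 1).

9 —HB4→ 2·4 + 1 —bump→ 2·5 + 1 = 11 —(−1)→ 10
10 —HB5→ 2·5 —bump→ 2·6 = 12 —(−1)→ 11
11 —HB6→ 6 + 5 —bump→ 7 + 5 = 12 —(−1)→ 11

12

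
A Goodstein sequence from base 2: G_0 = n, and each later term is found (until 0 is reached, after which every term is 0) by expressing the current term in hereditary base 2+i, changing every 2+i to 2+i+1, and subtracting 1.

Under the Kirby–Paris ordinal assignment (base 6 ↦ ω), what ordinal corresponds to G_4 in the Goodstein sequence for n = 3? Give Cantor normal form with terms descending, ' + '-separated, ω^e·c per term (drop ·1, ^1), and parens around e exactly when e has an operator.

3 —HB2→ 2 + 1 —bump→ 3 + 1 = 4 —(−1)→ 3
3 —HB3→ 3 —bump→ 4 = 4 —(−1)→ 3
3 —HB4→ 3 —bump→ 3 = 3 —(−1)→ 2
2 —HB5→ 2 —bump→ 2 = 2 —(−1)→ 1

1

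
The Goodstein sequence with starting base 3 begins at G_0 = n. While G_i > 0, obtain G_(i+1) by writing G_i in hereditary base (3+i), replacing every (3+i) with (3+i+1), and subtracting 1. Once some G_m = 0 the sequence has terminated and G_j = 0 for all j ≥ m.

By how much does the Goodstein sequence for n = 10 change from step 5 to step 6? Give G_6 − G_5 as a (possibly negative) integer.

3

i=0: 10 = 3^2 + 1 (b=3); 3→4: 4^2 + 1 = 17; 17−1 = 16
i=1: 16 = 4^2 (b=4); 4→5: 5^2 = 25; 25−1 = 24
i=2: 24 = 4·5 + 4 (b=5); 5→6: 4·6 + 4 = 28; 28−1 = 27
i=3: 27 = 4·6 + 3 (b=6); 6→7: 4·7 + 3 = 31; 31−1 = 30
i=4: 30 = 4·7 + 2 (b=7); 7→8: 4·8 + 2 = 34; 34−1 = 33
i=5: 33 = 4·8 + 1 (b=8); 8→9: 4·9 + 1 = 37; 37−1 = 36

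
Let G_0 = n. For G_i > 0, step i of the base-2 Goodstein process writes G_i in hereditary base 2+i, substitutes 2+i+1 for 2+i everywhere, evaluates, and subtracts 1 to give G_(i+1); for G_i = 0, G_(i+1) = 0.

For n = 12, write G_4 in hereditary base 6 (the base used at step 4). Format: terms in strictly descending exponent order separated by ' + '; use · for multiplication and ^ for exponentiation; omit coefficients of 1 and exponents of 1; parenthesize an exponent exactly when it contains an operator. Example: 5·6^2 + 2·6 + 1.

G_0=12  [base 2] 2^(2 + 1) + 2^2  →[2↦3]→  3^(3 + 1) + 3^3 = 108  −1 ⇒ G_1=107
G_1=107  [base 3] 3^(3 + 1) + 2·3^2 + 2·3 + 2  →[3↦4]→  4^(4 + 1) + 2·4^2 + 2·4 + 2 = 1066  −1 ⇒ G_2=1065
G_2=1065  [base 4] 4^(4 + 1) + 2·4^2 + 2·4 + 1  →[4↦5]→  5^(5 + 1) + 2·5^2 + 2·5 + 1 = 15686  −1 ⇒ G_3=15685
G_3=15685  [base 5] 5^(5 + 1) + 2·5^2 + 2·5  →[5↦6]→  6^(6 + 1) + 2·6^2 + 2·6 = 280020  −1 ⇒ G_4=280019
G_4=280019  [base 6] 6^(6 + 1) + 2·6^2 + 6 + 5  →[6↦7]→  7^(7 + 1) + 2·7^2 + 7 + 5 = 5764911  −1 ⇒ G_5=5764910

6^(6 + 1) + 2·6^2 + 6 + 5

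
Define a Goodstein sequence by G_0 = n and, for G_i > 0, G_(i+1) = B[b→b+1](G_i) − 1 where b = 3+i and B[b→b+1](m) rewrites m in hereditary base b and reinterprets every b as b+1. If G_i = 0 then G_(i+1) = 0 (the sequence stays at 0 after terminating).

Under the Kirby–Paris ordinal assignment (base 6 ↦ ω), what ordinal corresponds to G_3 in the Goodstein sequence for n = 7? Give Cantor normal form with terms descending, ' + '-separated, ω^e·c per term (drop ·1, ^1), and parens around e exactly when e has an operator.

ω + 3

G_0=7  [base 3] 2·3 + 1  →[3↦4]→  2·4 + 1 = 9  −1 ⇒ G_1=8
G_1=8  [base 4] 2·4  →[4↦5]→  2·5 = 10  −1 ⇒ G_2=9
G_2=9  [base 5] 5 + 4  →[5↦6]→  6 + 4 = 10  −1 ⇒ G_3=9
G_3=9  [base 6] 6 + 3  →[6↦7]→  7 + 3 = 10  −1 ⇒ G_4=9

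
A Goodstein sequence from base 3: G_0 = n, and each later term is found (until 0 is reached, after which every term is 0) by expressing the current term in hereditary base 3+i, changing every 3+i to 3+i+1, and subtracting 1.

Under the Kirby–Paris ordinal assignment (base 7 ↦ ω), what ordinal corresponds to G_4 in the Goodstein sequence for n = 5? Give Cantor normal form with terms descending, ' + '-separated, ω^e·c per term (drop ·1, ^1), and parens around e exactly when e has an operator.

4

i=0: 5 = 3 + 2 (b=3); 3→4: 4 + 2 = 6; 6−1 = 5
i=1: 5 = 4 + 1 (b=4); 4→5: 5 + 1 = 6; 6−1 = 5
i=2: 5 = 5 (b=5); 5→6: 6 = 6; 6−1 = 5
i=3: 5 = 5 (b=6); 6→7: 5 = 5; 5−1 = 4
i=4: 4 = 4 (b=7); 7→8: 4 = 4; 4−1 = 3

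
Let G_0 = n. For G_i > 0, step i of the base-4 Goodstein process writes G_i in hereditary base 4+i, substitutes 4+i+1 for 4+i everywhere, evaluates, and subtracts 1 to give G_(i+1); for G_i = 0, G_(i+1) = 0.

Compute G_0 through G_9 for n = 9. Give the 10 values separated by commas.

i=0: 9 = 2·4 + 1 (b=4); 4→5: 2·5 + 1 = 11; 11−1 = 10
i=1: 10 = 2·5 (b=5); 5→6: 2·6 = 12; 12−1 = 11
i=2: 11 = 6 + 5 (b=6); 6→7: 7 + 5 = 12; 12−1 = 11
i=3: 11 = 7 + 4 (b=7); 7→8: 8 + 4 = 12; 12−1 = 11
i=4: 11 = 8 + 3 (b=8); 8→9: 9 + 3 = 12; 12−1 = 11
i=5: 11 = 9 + 2 (b=9); 9→10: 10 + 2 = 12; 12−1 = 11
i=6: 11 = 10 + 1 (b=10); 10→11: 11 + 1 = 12; 12−1 = 11
i=7: 11 = 11 (b=11); 11→12: 12 = 12; 12−1 = 11
i=8: 11 = 11 (b=12); 12→13: 11 = 11; 11−1 = 10

9, 10, 11, 11, 11, 11, 11, 11, 11, 10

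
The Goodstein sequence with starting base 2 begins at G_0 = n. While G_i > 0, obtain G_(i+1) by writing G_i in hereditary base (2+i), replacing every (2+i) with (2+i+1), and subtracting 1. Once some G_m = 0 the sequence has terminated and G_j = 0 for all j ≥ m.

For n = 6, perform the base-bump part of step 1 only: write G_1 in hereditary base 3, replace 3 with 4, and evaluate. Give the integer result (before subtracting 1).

258

step 0: 6 = 2^2 + 2; sub 3 for 2: 3^3 + 3; = 30; G_1 = 30−1 = 29
step 1: 29 = 3^3 + 2; sub 4 for 3: 4^4 + 2; = 258; G_2 = 258−1 = 257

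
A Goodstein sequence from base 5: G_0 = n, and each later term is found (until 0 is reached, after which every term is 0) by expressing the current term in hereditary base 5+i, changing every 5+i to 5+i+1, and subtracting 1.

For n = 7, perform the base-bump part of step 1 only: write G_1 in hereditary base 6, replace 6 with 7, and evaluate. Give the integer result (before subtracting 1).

i=0: 7 = 5 + 2 (b=5); 5→6: 6 + 2 = 8; 8−1 = 7
i=1: 7 = 6 + 1 (b=6); 6→7: 7 + 1 = 8; 8−1 = 7

8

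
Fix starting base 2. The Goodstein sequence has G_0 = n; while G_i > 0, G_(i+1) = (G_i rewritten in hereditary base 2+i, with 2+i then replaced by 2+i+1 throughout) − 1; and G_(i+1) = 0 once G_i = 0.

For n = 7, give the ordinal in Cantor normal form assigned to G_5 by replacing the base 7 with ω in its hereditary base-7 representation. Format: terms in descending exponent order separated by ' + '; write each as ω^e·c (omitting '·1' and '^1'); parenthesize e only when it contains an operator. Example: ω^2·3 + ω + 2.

ω^ω

step 0: 7 = 2^2 + 2 + 1; sub 3 for 2: 3^3 + 3 + 1; = 31; G_1 = 31−1 = 30
step 1: 30 = 3^3 + 3; sub 4 for 3: 4^4 + 4; = 260; G_2 = 260−1 = 259
step 2: 259 = 4^4 + 3; sub 5 for 4: 5^5 + 3; = 3128; G_3 = 3128−1 = 3127
step 3: 3127 = 5^5 + 2; sub 6 for 5: 6^6 + 2; = 46658; G_4 = 46658−1 = 46657
step 4: 46657 = 6^6 + 1; sub 7 for 6: 7^7 + 1; = 823544; G_5 = 823544−1 = 823543
step 5: 823543 = 7^7; sub 8 for 7: 8^8; = 16777216; G_6 = 16777216−1 = 16777215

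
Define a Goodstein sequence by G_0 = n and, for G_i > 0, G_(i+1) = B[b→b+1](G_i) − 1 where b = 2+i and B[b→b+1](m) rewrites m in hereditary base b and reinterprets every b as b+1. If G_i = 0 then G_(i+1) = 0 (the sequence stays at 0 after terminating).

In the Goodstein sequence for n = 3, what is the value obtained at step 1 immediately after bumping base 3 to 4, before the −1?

4

G_0 = 3. HB_2(3) = 2 + 1. Bump = 4. G_1 = 3.
G_1 = 3. HB_3(3) = 3. Bump = 4. G_2 = 3.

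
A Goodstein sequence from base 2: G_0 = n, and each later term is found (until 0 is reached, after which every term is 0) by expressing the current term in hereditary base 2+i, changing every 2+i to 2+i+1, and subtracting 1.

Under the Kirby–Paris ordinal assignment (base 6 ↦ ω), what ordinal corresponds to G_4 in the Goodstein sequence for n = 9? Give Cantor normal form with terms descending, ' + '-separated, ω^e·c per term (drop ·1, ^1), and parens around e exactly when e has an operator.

step 0: 9 = 2^(2 + 1) + 1; sub 3 for 2: 3^(3 + 1) + 1; = 82; G_1 = 82−1 = 81
step 1: 81 = 3^(3 + 1); sub 4 for 3: 4^(4 + 1); = 1024; G_2 = 1024−1 = 1023
step 2: 1023 = 3·4^4 + 3·4^3 + 3·4^2 + 3·4 + 3; sub 5 for 4: 3·5^5 + 3·5^3 + 3·5^2 + 3·5 + 3; = 9843; G_3 = 9843−1 = 9842
step 3: 9842 = 3·5^5 + 3·5^3 + 3·5^2 + 3·5 + 2; sub 6 for 5: 3·6^6 + 3·6^3 + 3·6^2 + 3·6 + 2; = 140744; G_4 = 140744−1 = 140743

ω^ω·3 + ω^3·3 + ω^2·3 + ω·3 + 1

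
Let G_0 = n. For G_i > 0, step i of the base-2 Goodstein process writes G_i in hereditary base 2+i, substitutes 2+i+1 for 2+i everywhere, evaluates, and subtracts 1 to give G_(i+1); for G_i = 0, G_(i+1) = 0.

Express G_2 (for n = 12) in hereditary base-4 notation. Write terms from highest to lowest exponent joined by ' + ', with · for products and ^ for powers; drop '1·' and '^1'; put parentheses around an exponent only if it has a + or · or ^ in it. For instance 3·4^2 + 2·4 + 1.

4^(4 + 1) + 2·4^2 + 2·4 + 1

(0) 12|_2 = 2^(2 + 1) + 2^2 ↦ 3^(3 + 1) + 3^3|_3 = 108 ⇒ 107
(1) 107|_3 = 3^(3 + 1) + 2·3^2 + 2·3 + 2 ↦ 4^(4 + 1) + 2·4^2 + 2·4 + 2|_4 = 1066 ⇒ 1065
(2) 1065|_4 = 4^(4 + 1) + 2·4^2 + 2·4 + 1 ↦ 5^(5 + 1) + 2·5^2 + 2·5 + 1|_5 = 15686 ⇒ 15685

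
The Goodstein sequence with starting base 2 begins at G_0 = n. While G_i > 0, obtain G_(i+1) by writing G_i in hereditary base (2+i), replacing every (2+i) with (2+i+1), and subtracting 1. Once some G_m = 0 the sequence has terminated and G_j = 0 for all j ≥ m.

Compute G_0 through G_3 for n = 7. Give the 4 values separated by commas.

i=0: 7 = 2^2 + 2 + 1 (b=2); 2→3: 3^3 + 3 + 1 = 31; 31−1 = 30
i=1: 30 = 3^3 + 3 (b=3); 3→4: 4^4 + 4 = 260; 260−1 = 259
i=2: 259 = 4^4 + 3 (b=4); 4→5: 5^5 + 3 = 3128; 3128−1 = 3127

7, 30, 259, 3127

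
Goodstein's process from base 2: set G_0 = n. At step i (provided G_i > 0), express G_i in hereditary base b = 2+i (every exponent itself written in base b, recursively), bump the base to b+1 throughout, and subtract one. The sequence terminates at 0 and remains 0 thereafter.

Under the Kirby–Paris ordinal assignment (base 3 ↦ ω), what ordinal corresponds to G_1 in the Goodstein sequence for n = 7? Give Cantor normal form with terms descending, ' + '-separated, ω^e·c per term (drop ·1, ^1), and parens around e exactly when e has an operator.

ω^ω + ω

7 —HB2→ 2^2 + 2 + 1 —bump→ 3^3 + 3 + 1 = 31 —(−1)→ 30
30 —HB3→ 3^3 + 3 —bump→ 4^4 + 4 = 260 —(−1)→ 259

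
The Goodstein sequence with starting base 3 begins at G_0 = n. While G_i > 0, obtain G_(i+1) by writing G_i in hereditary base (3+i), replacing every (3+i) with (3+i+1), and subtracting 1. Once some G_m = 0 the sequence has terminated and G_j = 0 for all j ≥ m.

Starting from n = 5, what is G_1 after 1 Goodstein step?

5 —HB3→ 3 + 2 —bump→ 4 + 2 = 6 —(−1)→ 5
5 —HB4→ 4 + 1 —bump→ 5 + 1 = 6 —(−1)→ 5

5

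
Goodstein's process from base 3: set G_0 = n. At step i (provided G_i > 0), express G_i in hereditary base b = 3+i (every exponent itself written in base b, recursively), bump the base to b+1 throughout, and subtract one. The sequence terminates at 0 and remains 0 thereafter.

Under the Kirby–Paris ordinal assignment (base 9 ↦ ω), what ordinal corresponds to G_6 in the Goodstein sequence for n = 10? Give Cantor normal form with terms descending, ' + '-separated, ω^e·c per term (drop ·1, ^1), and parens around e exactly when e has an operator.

base 3: 10 = 3^2 + 1; at 4: 4^2 + 1 = 17; next = 16
base 4: 16 = 4^2; at 5: 5^2 = 25; next = 24
base 5: 24 = 4·5 + 4; at 6: 4·6 + 4 = 28; next = 27
base 6: 27 = 4·6 + 3; at 7: 4·7 + 3 = 31; next = 30
base 7: 30 = 4·7 + 2; at 8: 4·8 + 2 = 34; next = 33
base 8: 33 = 4·8 + 1; at 9: 4·9 + 1 = 37; next = 36
base 9: 36 = 4·9; at 10: 4·10 = 40; next = 39

ω·4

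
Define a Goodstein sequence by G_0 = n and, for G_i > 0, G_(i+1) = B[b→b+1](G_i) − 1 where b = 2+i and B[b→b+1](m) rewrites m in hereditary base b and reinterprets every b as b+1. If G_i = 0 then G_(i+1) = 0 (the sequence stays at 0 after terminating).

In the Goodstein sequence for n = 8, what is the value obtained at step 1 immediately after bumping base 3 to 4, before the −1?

G_0 = 8. HB_2(8) = 2^(2 + 1). Bump = 81. G_1 = 80.
G_1 = 80. HB_3(80) = 2·3^3 + 2·3^2 + 2·3 + 2. Bump = 554. G_2 = 553.

554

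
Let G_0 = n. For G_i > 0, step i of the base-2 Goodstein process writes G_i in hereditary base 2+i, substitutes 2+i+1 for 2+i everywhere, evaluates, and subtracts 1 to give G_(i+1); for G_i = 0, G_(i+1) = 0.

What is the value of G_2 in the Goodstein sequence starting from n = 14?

1281

base 2: 14 = 2^(2 + 1) + 2^2 + 2; at 3: 3^(3 + 1) + 3^3 + 3 = 111; next = 110
base 3: 110 = 3^(3 + 1) + 3^3 + 2; at 4: 4^(4 + 1) + 4^4 + 2 = 1282; next = 1281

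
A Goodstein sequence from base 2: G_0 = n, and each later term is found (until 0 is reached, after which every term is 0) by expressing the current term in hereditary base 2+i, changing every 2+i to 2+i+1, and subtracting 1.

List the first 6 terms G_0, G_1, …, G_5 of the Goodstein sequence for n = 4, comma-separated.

step 0: 4 = 2^2; sub 3 for 2: 3^3; = 27; G_1 = 27−1 = 26
step 1: 26 = 2·3^2 + 2·3 + 2; sub 4 for 3: 2·4^2 + 2·4 + 2; = 42; G_2 = 42−1 = 41
step 2: 41 = 2·4^2 + 2·4 + 1; sub 5 for 4: 2·5^2 + 2·5 + 1; = 61; G_3 = 61−1 = 60
step 3: 60 = 2·5^2 + 2·5; sub 6 for 5: 2·6^2 + 2·6; = 84; G_4 = 84−1 = 83
step 4: 83 = 2·6^2 + 6 + 5; sub 7 for 6: 2·7^2 + 7 + 5; = 110; G_5 = 110−1 = 109

4, 26, 41, 60, 83, 109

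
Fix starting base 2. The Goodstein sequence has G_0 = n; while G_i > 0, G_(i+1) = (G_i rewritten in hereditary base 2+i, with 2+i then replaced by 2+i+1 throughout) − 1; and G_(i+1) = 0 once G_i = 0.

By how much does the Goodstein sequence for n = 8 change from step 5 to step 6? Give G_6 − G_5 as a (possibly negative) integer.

base 2: 8 = 2^(2 + 1); at 3: 3^(3 + 1) = 81; next = 80
base 3: 80 = 2·3^3 + 2·3^2 + 2·3 + 2; at 4: 2·4^4 + 2·4^2 + 2·4 + 2 = 554; next = 553
base 4: 553 = 2·4^4 + 2·4^2 + 2·4 + 1; at 5: 2·5^5 + 2·5^2 + 2·5 + 1 = 6311; next = 6310
base 5: 6310 = 2·5^5 + 2·5^2 + 2·5; at 6: 2·6^6 + 2·6^2 + 2·6 = 93396; next = 93395
base 6: 93395 = 2·6^6 + 2·6^2 + 6 + 5; at 7: 2·7^7 + 2·7^2 + 7 + 5 = 1647196; next = 1647195
base 7: 1647195 = 2·7^7 + 2·7^2 + 7 + 4; at 8: 2·8^8 + 2·8^2 + 8 + 4 = 33554572; next = 33554571

31907376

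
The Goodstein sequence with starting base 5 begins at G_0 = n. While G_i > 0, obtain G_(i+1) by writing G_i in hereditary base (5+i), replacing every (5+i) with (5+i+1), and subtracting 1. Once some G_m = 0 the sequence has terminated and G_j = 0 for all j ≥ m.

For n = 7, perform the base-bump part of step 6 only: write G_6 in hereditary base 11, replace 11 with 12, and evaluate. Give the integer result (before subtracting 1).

4

i=0: 7 = 5 + 2 (b=5); 5→6: 6 + 2 = 8; 8−1 = 7
i=1: 7 = 6 + 1 (b=6); 6→7: 7 + 1 = 8; 8−1 = 7
i=2: 7 = 7 (b=7); 7→8: 8 = 8; 8−1 = 7
i=3: 7 = 7 (b=8); 8→9: 7 = 7; 7−1 = 6
i=4: 6 = 6 (b=9); 9→10: 6 = 6; 6−1 = 5
i=5: 5 = 5 (b=10); 10→11: 5 = 5; 5−1 = 4
i=6: 4 = 4 (b=11); 11→12: 4 = 4; 4−1 = 3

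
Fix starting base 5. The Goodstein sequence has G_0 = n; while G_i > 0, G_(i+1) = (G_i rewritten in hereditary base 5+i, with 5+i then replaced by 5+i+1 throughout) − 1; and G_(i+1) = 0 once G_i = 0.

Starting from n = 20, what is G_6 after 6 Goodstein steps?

33

step 0: 20 = 4·5; sub 6 for 5: 4·6; = 24; G_1 = 24−1 = 23
step 1: 23 = 3·6 + 5; sub 7 for 6: 3·7 + 5; = 26; G_2 = 26−1 = 25
step 2: 25 = 3·7 + 4; sub 8 for 7: 3·8 + 4; = 28; G_3 = 28−1 = 27
step 3: 27 = 3·8 + 3; sub 9 for 8: 3·9 + 3; = 30; G_4 = 30−1 = 29
step 4: 29 = 3·9 + 2; sub 10 for 9: 3·10 + 2; = 32; G_5 = 32−1 = 31
step 5: 31 = 3·10 + 1; sub 11 for 10: 3·11 + 1; = 34; G_6 = 34−1 = 33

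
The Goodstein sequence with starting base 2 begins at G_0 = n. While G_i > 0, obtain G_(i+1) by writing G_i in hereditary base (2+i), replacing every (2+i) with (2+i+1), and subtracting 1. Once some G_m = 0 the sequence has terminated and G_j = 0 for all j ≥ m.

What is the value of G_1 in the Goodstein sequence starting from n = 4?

26

base 2: 4 = 2^2; at 3: 3^3 = 27; next = 26
base 3: 26 = 2·3^2 + 2·3 + 2; at 4: 2·4^2 + 2·4 + 2 = 42; next = 41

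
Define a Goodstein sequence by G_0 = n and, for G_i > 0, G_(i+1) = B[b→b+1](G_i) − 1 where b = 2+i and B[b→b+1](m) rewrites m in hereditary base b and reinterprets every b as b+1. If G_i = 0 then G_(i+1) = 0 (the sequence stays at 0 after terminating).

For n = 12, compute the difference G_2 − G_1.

958

G_0=12  [base 2] 2^(2 + 1) + 2^2  →[2↦3]→  3^(3 + 1) + 3^3 = 108  −1 ⇒ G_1=107
G_1=107  [base 3] 3^(3 + 1) + 2·3^2 + 2·3 + 2  →[3↦4]→  4^(4 + 1) + 2·4^2 + 2·4 + 2 = 1066  −1 ⇒ G_2=1065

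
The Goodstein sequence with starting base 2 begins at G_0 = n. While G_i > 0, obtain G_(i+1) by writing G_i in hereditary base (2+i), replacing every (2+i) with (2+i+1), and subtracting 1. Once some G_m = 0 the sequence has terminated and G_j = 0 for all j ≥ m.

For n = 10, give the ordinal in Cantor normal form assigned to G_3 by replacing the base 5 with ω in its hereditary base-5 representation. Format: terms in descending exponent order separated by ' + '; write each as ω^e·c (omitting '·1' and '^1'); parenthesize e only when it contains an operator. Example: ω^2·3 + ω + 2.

ω^(ω + 1)

(0) 10|_2 = 2^(2 + 1) + 2 ↦ 3^(3 + 1) + 3|_3 = 84 ⇒ 83
(1) 83|_3 = 3^(3 + 1) + 2 ↦ 4^(4 + 1) + 2|_4 = 1026 ⇒ 1025
(2) 1025|_4 = 4^(4 + 1) + 1 ↦ 5^(5 + 1) + 1|_5 = 15626 ⇒ 15625
(3) 15625|_5 = 5^(5 + 1) ↦ 6^(6 + 1)|_6 = 279936 ⇒ 279935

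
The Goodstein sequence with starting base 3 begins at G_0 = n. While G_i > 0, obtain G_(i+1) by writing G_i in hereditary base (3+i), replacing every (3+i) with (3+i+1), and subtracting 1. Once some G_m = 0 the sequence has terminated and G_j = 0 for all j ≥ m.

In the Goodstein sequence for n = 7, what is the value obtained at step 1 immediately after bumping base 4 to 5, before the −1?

step 0: 7 = 2·3 + 1; sub 4 for 3: 2·4 + 1; = 9; G_1 = 9−1 = 8
step 1: 8 = 2·4; sub 5 for 4: 2·5; = 10; G_2 = 10−1 = 9

10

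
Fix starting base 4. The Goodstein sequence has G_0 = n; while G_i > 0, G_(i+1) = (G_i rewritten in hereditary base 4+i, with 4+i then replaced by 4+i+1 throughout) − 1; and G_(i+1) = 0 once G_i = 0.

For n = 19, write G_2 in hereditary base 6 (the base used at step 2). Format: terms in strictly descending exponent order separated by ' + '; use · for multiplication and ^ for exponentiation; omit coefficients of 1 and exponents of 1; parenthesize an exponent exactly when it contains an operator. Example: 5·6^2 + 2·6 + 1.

G_0 = 19. HB_4(19) = 4^2 + 3. Bump = 28. G_1 = 27.
G_1 = 27. HB_5(27) = 5^2 + 2. Bump = 38. G_2 = 37.
G_2 = 37. HB_6(37) = 6^2 + 1. Bump = 50. G_3 = 49.

6^2 + 1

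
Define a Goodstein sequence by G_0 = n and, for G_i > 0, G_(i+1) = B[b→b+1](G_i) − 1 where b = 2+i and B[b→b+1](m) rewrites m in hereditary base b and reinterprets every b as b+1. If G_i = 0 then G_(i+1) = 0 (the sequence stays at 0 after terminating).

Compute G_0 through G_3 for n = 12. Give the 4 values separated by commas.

G_0=12  [base 2] 2^(2 + 1) + 2^2  →[2↦3]→  3^(3 + 1) + 3^3 = 108  −1 ⇒ G_1=107
G_1=107  [base 3] 3^(3 + 1) + 2·3^2 + 2·3 + 2  →[3↦4]→  4^(4 + 1) + 2·4^2 + 2·4 + 2 = 1066  −1 ⇒ G_2=1065
G_2=1065  [base 4] 4^(4 + 1) + 2·4^2 + 2·4 + 1  →[4↦5]→  5^(5 + 1) + 2·5^2 + 2·5 + 1 = 15686  −1 ⇒ G_3=15685

12, 107, 1065, 15685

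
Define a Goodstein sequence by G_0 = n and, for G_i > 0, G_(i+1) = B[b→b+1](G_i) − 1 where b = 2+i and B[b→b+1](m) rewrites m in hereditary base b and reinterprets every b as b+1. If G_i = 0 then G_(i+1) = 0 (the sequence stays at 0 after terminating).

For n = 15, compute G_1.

111

i=0: 15 = 2^(2 + 1) + 2^2 + 2 + 1 (b=2); 2→3: 3^(3 + 1) + 3^3 + 3 + 1 = 112; 112−1 = 111
i=1: 111 = 3^(3 + 1) + 3^3 + 3 (b=3); 3→4: 4^(4 + 1) + 4^4 + 4 = 1284; 1284−1 = 1283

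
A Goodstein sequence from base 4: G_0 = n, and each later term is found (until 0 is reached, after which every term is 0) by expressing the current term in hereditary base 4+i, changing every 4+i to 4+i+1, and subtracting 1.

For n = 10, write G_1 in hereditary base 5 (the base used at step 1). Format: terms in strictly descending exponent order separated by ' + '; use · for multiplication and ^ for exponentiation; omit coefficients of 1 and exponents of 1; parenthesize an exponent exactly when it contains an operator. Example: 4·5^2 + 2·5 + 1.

base 4: 10 = 2·4 + 2; at 5: 2·5 + 2 = 12; next = 11
base 5: 11 = 2·5 + 1; at 6: 2·6 + 1 = 13; next = 12

2·5 + 1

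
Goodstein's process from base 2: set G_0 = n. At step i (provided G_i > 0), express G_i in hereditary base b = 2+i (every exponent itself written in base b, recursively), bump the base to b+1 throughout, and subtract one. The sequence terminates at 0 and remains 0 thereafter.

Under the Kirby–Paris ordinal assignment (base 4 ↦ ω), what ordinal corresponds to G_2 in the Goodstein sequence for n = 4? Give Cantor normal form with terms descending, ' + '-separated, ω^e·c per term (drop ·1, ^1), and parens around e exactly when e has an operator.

i=0: 4 = 2^2 (b=2); 2→3: 3^3 = 27; 27−1 = 26
i=1: 26 = 2·3^2 + 2·3 + 2 (b=3); 3→4: 2·4^2 + 2·4 + 2 = 42; 42−1 = 41

ω^2·2 + ω·2 + 1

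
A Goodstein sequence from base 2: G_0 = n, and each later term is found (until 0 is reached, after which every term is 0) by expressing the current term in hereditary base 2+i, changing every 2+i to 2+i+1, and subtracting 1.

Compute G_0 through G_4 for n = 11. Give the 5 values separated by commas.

G_0=11  [base 2] 2^(2 + 1) + 2 + 1  →[2↦3]→  3^(3 + 1) + 3 + 1 = 85  −1 ⇒ G_1=84
G_1=84  [base 3] 3^(3 + 1) + 3  →[3↦4]→  4^(4 + 1) + 4 = 1028  −1 ⇒ G_2=1027
G_2=1027  [base 4] 4^(4 + 1) + 3  →[4↦5]→  5^(5 + 1) + 3 = 15628  −1 ⇒ G_3=15627
G_3=15627  [base 5] 5^(5 + 1) + 2  →[5↦6]→  6^(6 + 1) + 2 = 279938  −1 ⇒ G_4=279937

11, 84, 1027, 15627, 279937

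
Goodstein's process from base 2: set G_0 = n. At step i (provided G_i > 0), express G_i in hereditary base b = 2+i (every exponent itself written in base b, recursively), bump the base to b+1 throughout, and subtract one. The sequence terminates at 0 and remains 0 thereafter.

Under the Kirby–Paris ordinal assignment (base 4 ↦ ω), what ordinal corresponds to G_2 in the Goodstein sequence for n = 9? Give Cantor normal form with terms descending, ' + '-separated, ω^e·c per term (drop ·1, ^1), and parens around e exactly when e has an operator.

ω^ω·3 + ω^3·3 + ω^2·3 + ω·3 + 3

[0] 9 ≡ 2^(2 + 1) + 1 (base 2). Lift 3: 82. −1: 81.
[1] 81 ≡ 3^(3 + 1) (base 3). Lift 4: 1024. −1: 1023.
[2] 1023 ≡ 3·4^4 + 3·4^3 + 3·4^2 + 3·4 + 3 (base 4). Lift 5: 9843. −1: 9842.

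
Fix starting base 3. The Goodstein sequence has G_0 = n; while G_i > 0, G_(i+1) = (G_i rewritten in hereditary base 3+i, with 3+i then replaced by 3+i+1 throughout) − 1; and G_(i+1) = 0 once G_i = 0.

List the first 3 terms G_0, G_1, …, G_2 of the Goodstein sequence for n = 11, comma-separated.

11, 17, 25

(0) 11|_3 = 3^2 + 2 ↦ 4^2 + 2|_4 = 18 ⇒ 17
(1) 17|_4 = 4^2 + 1 ↦ 5^2 + 1|_5 = 26 ⇒ 25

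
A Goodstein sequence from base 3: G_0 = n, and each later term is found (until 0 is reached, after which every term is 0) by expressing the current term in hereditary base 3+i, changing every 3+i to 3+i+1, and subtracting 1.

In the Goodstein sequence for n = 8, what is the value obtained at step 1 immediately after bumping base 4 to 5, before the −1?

11

8 —HB3→ 2·3 + 2 —bump→ 2·4 + 2 = 10 —(−1)→ 9
9 —HB4→ 2·4 + 1 —bump→ 2·5 + 1 = 11 —(−1)→ 10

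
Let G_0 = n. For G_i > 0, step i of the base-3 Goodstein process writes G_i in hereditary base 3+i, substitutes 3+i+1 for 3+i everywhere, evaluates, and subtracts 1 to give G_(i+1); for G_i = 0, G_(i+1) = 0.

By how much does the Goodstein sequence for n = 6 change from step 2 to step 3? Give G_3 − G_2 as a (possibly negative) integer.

0

step 0: 6 = 2·3; sub 4 for 3: 2·4; = 8; G_1 = 8−1 = 7
step 1: 7 = 4 + 3; sub 5 for 4: 5 + 3; = 8; G_2 = 8−1 = 7
step 2: 7 = 5 + 2; sub 6 for 5: 6 + 2; = 8; G_3 = 8−1 = 7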